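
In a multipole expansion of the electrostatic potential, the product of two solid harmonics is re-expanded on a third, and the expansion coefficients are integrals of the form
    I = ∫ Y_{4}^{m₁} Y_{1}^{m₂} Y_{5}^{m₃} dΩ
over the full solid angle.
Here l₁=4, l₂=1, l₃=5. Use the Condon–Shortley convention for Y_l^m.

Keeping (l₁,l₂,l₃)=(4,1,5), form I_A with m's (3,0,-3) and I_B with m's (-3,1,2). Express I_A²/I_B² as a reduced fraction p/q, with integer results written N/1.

16/3

l's match ⇒ only the (l;m) 3-j factors differ between A and B.
A: triangle coeff Δ(4,1,5) = 1/495; Σ_t [0,0]: t=0:+1/5040 = 1/5040; (3j)²=16/495 [(4 1 5; 3 0 -3)], sign=+1
B: triangle coeff Δ(4,1,5) = 1/495; Σ_t [0,0]: t=0:+1/10080 = 1/10080; (3j)²=1/165 [(4 1 5; -3 1 2)], sign=-1
I_A²/I_B² = (16/495)/(1/165) = 16/3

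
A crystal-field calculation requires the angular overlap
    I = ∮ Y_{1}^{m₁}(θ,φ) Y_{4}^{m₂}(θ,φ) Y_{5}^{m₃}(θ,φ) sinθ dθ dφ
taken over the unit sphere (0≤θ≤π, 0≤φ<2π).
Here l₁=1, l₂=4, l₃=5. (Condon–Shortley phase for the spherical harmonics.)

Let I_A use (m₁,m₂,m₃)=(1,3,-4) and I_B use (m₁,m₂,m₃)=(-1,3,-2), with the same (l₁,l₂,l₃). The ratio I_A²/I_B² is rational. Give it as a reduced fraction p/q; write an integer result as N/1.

Shared (l₁,l₂,l₃)=(1,4,5): N and (l;000)² cancel in I_A²/I_B².
A: Δ = 0!·2!·8!/11! = 1/495; Racah Σ t=0..0: t=0:+1/10080 = 1/10080; ⇒ 3j(1 4 5; 1 3 -4)² = 4/55, sgn -1
B: Δ = 0!·2!·8!/11! = 1/495; Racah Σ t=0..0: t=0:+1/10080 = 1/10080; ⇒ 3j(1 4 5; -1 3 -2)² = 1/165, sgn -1
I_A²/I_B² = (4/55)/(1/165) = 12/1

12/1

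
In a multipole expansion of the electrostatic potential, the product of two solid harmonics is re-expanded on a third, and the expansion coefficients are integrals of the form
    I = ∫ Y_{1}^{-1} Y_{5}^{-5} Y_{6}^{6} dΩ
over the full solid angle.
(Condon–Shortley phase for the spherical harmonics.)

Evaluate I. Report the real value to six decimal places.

m-sum 0 ✓  L=12 even ✓  4≤6≤6 ✓
Π(2lᵢ+1) = 3×11×13 = 429
triangle coeff Δ(1,5,6) = 1/858
Σ_t [0,0]: t=0:+1/14400 = 1/14400
(3j)²=6/143 [(1 5 6; 0 0 0)], sign=+1
Σ_t [0,0]: t=0:+1/7257600 = 1/7257600
(3j)²=1/13 [(1 5 6; -1 -5 6)], sign=+1
⇒ 4πI² = 18/13
I = (+1)√(18/13/(4π)) = 0.33194004

0.331940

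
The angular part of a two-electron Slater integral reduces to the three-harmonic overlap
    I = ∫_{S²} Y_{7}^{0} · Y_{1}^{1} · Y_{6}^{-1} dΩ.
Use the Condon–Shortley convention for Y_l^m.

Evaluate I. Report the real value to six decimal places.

0.160342

Rules hold: Σm=0, L=14 even, 6≤6≤8.
N = 15·3·13 = 585
Δ = 2!·12!·0!/15! = 1/1365
Racah Σ t=1..1: t=1:−1/518400 = -1/518400
⇒ 3j(7 1 6; 0 0 0)² = 7/195, sgn -1
Racah Σ t=2..2: t=2:+1/1209600 = 1/1209600
⇒ 3j(7 1 6; 0 1 -1)² = 1/65, sgn -1
4πI² = N·(3j₀)²·(3jₘ)² = 21/65
I = +1·√(0.323077/4π) = 0.16034227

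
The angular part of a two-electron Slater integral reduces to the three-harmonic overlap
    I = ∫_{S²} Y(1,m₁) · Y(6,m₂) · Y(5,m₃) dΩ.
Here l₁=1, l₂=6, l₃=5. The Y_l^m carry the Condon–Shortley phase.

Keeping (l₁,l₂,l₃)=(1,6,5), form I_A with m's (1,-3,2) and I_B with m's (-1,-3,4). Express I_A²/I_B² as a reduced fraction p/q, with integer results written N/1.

12/1

Shared (l₁,l₂,l₃)=(1,6,5): N and (l;000)² cancel in I_A²/I_B².
A: Δ = 2!·0!·10!/13! = 1/858; Racah Σ t=0..0: t=0:+1/60480 = 1/60480; ⇒ 3j(1 6 5; 1 -3 2)² = 6/143, sgn -1
B: Δ = 2!·0!·10!/13! = 1/858; Racah Σ t=2..2: t=2:+1/725760 = 1/725760; ⇒ 3j(1 6 5; -1 -3 4)² = 1/286, sgn -1
I_A²/I_B² = (6/143)/(1/286) = 12/1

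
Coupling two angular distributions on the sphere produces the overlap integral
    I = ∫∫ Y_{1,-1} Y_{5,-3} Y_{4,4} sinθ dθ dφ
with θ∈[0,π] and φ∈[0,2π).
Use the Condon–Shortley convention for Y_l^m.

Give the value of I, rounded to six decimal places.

m-sum 0 ✓  L=10 even ✓  4≤4≤6 ✓
Π(2lᵢ+1) = 3×11×9 = 297
triangle coeff Δ(1,5,4) = 1/495
Σ_t [1,1]: t=1:−1/576 = -1/576
(3j)²=5/99 [(1 5 4; 0 0 0)], sign=-1
Σ_t [2,2]: t=2:+1/80640 = 1/80640
(3j)²=1/495 [(1 5 4; -1 -3 4)], sign=+1
⇒ 4πI² = 1/33
I = (-1)√(1/33/(4π)) = -0.04910640

-0.049106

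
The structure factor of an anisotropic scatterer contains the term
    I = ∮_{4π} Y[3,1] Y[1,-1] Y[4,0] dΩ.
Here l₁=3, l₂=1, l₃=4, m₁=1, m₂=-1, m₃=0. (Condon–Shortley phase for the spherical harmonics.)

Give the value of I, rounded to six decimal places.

Rules hold: Σm=0, L=8 even, 2≤4≤4.
N = 7·3·9 = 189
Δ = 0!·6!·2!/9! = 1/252
Racah Σ t=0..0: t=0:+1/36 = 1/36
⇒ 3j(3 1 4; 0 0 0)² = 4/63, sgn +1
Racah Σ t=0..0: t=0:+1/96 = 1/96
⇒ 3j(3 1 4; 1 -1 0)² = 1/42, sgn +1
4πI² = N·(3j₀)²·(3jₘ)² = 2/7
I = +1·√(0.285714/4π) = 0.15078601

0.150786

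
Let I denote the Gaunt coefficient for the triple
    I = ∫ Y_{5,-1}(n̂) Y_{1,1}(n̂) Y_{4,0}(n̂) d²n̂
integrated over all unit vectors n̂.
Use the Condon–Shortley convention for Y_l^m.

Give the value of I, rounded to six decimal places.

-0.190188

Checks pass: Σm=0; 10 even; l₃=4∈[4,6].
(2·5+1)(2·1+1)(2·4+1) = 297
Δ: 2! 8! 0! / 11! → 1/495
sum: t=1:−1/576 = -1/576
3j²(5 1 4; 0 0 0) = Δ·Π!·Σ² = 5/99  (sign -1)
sum: t=2:+1/1152 = 1/1152
3j²(5 1 4; -1 1 0) = Δ·Π!·Σ² = 1/33  (sign +1)
combine: 4πI² = 297·5/99·1/33 = 5/11
take √, sign -1: I = -0.19018827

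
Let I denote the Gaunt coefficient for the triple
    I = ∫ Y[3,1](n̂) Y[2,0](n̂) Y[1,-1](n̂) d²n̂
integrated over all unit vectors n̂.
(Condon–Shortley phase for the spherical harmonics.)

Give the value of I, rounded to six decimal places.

-0.202301

Rules hold: Σm=0, L=6 even, 1≤1≤5.
N = 7·5·3 = 105
Δ = 4!·2!·0!/7! = 1/105
Racah Σ t=2..2: t=2:+1/4 = 1/4
⇒ 3j(3 2 1; 0 0 0)² = 3/35, sgn -1
Racah Σ t=2..2: t=2:+1/8 = 1/8
⇒ 3j(3 2 1; 1 0 -1)² = 2/35, sgn +1
4πI² = N·(3j₀)²·(3jₘ)² = 18/35
I = -1·√(0.514286/4π) = -0.20230066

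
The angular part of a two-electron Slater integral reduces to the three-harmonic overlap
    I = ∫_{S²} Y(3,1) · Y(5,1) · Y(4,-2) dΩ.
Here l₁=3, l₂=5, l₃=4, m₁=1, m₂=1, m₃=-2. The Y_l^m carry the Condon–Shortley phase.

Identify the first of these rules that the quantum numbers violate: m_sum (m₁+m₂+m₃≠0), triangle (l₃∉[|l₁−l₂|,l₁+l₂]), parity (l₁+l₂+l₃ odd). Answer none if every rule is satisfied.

none

m₁+m₂+m₃ = 1 + 1 − 2 = 0  ✓
triangle: |3−5|=2 ≤ l₃=4 ≤ 3+5=8  ✓
parity: l₁+l₂+l₃ = 12 is even  ✓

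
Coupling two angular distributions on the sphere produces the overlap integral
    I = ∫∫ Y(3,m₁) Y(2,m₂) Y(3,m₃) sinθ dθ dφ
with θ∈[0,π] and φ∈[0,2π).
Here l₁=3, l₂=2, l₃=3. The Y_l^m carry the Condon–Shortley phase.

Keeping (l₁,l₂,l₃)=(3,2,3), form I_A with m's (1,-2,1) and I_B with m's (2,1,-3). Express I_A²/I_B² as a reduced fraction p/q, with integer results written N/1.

24/25

l's match ⇒ only the (l;m) 3-j factors differ between A and B.
A: triangle coeff Δ(3,2,3) = 1/3780; Σ_t [0,0]: t=0:+1/16 = 1/16; (3j)²=2/35 [(3 2 3; 1 -2 1)], sign=+1
B: triangle coeff Δ(3,2,3) = 1/3780; Σ_t [1,1]: t=1:−1/48 = -1/48; (3j)²=5/84 [(3 2 3; 2 1 -3)], sign=-1
I_A²/I_B² = (2/35)/(5/84) = 24/25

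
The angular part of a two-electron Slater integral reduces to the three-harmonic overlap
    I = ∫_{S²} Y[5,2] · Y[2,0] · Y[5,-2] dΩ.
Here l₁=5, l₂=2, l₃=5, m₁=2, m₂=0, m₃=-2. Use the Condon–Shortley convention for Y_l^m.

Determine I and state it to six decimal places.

0.097044

m-sum 0 ✓  L=12 even ✓  3≤5≤7 ✓
Π(2lᵢ+1) = 11×5×11 = 605
triangle coeff Δ(5,2,5) = 1/38610
Σ_t [0,2]: t=0:+1/2880 t=1:−1/576 t=2:+1/2880 = -1/960
(3j)²=10/429 [(5 2 5; 0 0 0)], sign=+1
Σ_t [0,2]: t=0:+1/2880 t=1:−1/1440 t=2:+1/20160 = -1/3360
(3j)²=6/715 [(5 2 5; 2 0 -2)], sign=+1
⇒ 4πI² = 20/169
I = (+1)√(20/169/(4π)) = 0.09704356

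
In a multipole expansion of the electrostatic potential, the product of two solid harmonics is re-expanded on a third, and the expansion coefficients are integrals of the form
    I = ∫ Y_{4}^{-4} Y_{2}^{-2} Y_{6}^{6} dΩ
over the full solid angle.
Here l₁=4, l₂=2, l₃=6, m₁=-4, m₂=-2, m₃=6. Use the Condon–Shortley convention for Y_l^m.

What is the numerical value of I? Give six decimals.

0.353849

m-sum 0 ✓  L=12 even ✓  2≤6≤6 ✓
Π(2lᵢ+1) = 9×5×13 = 585
triangle coeff Δ(4,2,6) = 1/6435
Σ_t [0,0]: t=0:+1/2304 = 1/2304
(3j)²=5/143 [(4 2 6; 0 0 0)], sign=+1
Σ_t [0,0]: t=0:+1/967680 = 1/967680
(3j)²=1/13 [(4 2 6; -4 -2 6)], sign=+1
⇒ 4πI² = 225/143
I = (+1)√(225/143/(4π)) = 0.35384927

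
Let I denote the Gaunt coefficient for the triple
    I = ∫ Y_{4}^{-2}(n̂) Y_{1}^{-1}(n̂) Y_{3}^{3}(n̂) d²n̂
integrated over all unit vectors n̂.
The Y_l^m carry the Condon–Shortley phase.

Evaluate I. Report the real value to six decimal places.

m-sum 0 ✓  L=8 even ✓  3≤3≤5 ✓
Π(2lᵢ+1) = 9×3×7 = 189
triangle coeff Δ(4,1,3) = 1/252
Σ_t [1,1]: t=1:−1/36 = -1/36
(3j)²=4/63 [(4 1 3; 0 0 0)], sign=+1
Σ_t [0,0]: t=0:+1/1440 = 1/1440
(3j)²=1/252 [(4 1 3; -2 -1 3)], sign=+1
⇒ 4πI² = 1/21
I = (+1)√(1/21/(4π)) = 0.06155813

0.061558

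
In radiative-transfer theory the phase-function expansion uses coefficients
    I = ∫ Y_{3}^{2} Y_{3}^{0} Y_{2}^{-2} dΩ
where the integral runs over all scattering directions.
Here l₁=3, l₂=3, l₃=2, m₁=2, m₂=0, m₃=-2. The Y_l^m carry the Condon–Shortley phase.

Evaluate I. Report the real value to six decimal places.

-0.188063

Rules hold: Σm=0, L=8 even, 0≤2≤6.
N = 7·7·5 = 245
Δ = 4!·2!·2!/9! = 1/3780
Racah Σ t=1..3: t=1:−1/24 t=2:+1/4 t=3:−1/24 = 1/6
⇒ 3j(3 3 2; 0 0 0)² = 4/105, sgn +1
Racah Σ t=1..1: t=1:−1/24 = -1/24
⇒ 3j(3 3 2; 2 0 -2)² = 1/21, sgn -1
4πI² = N·(3j₀)²·(3jₘ)² = 4/9
I = -1·√(0.444444/4π) = -0.18806319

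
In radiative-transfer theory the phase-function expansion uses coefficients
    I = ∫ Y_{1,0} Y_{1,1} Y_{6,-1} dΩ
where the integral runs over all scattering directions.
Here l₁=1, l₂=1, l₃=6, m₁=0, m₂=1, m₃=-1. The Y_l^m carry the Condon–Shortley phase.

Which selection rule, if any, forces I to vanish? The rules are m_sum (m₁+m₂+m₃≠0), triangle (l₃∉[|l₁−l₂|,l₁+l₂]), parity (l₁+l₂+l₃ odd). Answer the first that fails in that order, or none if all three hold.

triangle

m₁+m₂+m₃ = 0 + 1 − 1 = 0  ✓
triangle: |1−1|=0 ≤ l₃=6 ≤ 1+1=2  ✗
parity: l₁+l₂+l₃ = 8 is even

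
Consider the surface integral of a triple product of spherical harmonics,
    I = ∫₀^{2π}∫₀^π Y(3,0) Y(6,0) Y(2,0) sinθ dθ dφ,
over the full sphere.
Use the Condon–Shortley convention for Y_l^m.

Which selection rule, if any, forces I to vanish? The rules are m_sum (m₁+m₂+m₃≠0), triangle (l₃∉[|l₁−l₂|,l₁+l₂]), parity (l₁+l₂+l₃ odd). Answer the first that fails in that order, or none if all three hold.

m₁+m₂+m₃ = 0 + 0 + 0 = 0  ✓
triangle: |3−6|=3 ≤ l₃=2 ≤ 3+6=9  ✗
parity: l₁+l₂+l₃ = 11 is odd

triangle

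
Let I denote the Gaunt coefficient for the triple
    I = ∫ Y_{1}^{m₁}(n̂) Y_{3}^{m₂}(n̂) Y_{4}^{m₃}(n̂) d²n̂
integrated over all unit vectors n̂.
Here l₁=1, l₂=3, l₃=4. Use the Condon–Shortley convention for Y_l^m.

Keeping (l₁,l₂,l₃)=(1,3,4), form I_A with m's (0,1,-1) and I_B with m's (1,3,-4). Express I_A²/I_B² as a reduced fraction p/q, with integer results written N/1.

15/28

l's match ⇒ only the (l;m) 3-j factors differ between A and B.
A: triangle coeff Δ(1,3,4) = 1/252; Σ_t [0,0]: t=0:+1/48 = 1/48; (3j)²=5/84 [(1 3 4; 0 1 -1)], sign=-1
B: triangle coeff Δ(1,3,4) = 1/252; Σ_t [0,0]: t=0:+1/1440 = 1/1440; (3j)²=1/9 [(1 3 4; 1 3 -4)], sign=+1
I_A²/I_B² = (5/84)/(1/9) = 15/28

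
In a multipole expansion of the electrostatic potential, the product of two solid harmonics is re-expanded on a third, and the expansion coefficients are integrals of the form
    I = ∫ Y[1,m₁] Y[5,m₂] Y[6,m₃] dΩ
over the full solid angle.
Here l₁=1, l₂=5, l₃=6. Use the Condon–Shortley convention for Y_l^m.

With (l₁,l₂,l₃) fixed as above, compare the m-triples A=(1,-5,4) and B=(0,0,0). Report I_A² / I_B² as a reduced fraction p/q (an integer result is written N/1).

1/36

Shared (l₁,l₂,l₃)=(1,5,6): N and (l;000)² cancel in I_A²/I_B².
A: Δ = 0!·2!·10!/13! = 1/858; Racah Σ t=0..0: t=0:+1/7257600 = 1/7257600; ⇒ 3j(1 5 6; 1 -5 4)² = 1/858, sgn +1
B: Δ = 0!·2!·10!/13! = 1/858; Racah Σ t=0..0: t=0:+1/14400 = 1/14400; ⇒ 3j(1 5 6; 0 0 0)² = 6/143, sgn +1
I_A²/I_B² = (1/858)/(6/143) = 1/36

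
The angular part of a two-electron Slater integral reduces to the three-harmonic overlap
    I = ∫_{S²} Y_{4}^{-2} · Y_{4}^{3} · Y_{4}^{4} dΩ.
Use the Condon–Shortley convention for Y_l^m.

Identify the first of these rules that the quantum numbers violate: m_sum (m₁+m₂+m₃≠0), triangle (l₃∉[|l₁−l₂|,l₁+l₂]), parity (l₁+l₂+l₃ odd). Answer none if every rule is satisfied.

m₁+m₂+m₃ = -2 + 3 + 4 = 5  ✗
triangle: |4−4|=0 ≤ l₃=4 ≤ 4+4=8
parity: l₁+l₂+l₃ = 12 is even

m_sum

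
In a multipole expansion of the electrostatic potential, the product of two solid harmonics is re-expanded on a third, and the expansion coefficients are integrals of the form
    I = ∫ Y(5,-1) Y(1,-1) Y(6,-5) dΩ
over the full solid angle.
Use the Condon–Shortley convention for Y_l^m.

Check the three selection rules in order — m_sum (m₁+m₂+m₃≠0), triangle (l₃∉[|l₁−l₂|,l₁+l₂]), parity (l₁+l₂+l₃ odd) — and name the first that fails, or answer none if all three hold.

m₁+m₂+m₃ = -1 − 1 − 5 = -7  ✗
triangle: |5−1|=4 ≤ l₃=6 ≤ 5+1=6
parity: l₁+l₂+l₃ = 12 is even

m_sum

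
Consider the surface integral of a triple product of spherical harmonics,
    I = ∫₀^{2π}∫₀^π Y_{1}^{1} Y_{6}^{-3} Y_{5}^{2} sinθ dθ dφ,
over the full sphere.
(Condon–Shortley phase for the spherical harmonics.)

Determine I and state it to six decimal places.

Rules hold: Σm=0, L=12 even, 5≤5≤7.
N = 3·13·11 = 429
Δ = 2!·0!·10!/13! = 1/858
Racah Σ t=1..1: t=1:−1/14400 = -1/14400
⇒ 3j(1 6 5; 0 0 0)² = 6/143, sgn +1
Racah Σ t=0..0: t=0:+1/60480 = 1/60480
⇒ 3j(1 6 5; 1 -3 2)² = 6/143, sgn -1
4πI² = N·(3j₀)²·(3jₘ)² = 108/143
I = -1·√(0.755245/4π) = -0.24515397

-0.245154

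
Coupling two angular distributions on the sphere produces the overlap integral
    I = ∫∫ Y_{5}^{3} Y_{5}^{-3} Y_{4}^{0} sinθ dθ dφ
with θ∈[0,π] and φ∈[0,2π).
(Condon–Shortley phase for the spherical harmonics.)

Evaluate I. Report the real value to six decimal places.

Rules hold: Σm=0, L=14 even, 0≤4≤10.
N = 11·11·9 = 1089
Δ = 6!·4!·4!/15! = 1/3153150
Racah Σ t=1..5: t=1:−1/69120 t=2:+1/1728 t=3:−1/576 t=4:+1/1728 t=5:−1/69120 = -7/11520
⇒ 3j(5 5 4; 0 0 0)² = 2/143, sgn -1
Racah Σ t=0..2: t=0:+1/11520 t=1:−1/4320 t=2:+1/27648 = -1/9216
⇒ 3j(5 5 4; 3 -3 0)² = 2/143, sgn -1
4πI² = N·(3j₀)²·(3jₘ)² = 36/169
I = +1·√(0.213018/4π) = 0.13019760

0.130198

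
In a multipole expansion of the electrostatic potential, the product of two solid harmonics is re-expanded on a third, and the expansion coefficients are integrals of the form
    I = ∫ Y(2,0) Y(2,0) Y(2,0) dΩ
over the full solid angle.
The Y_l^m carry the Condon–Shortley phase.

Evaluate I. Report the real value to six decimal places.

0.180224

Checks pass: Σm=0; 6 even; l₃=2∈[0,4].
(2·2+1)(2·2+1)(2·2+1) = 125
Δ: 2! 2! 2! / 7! → 1/630
sum: t=0:+1/8 t=1:−1/1 t=2:+1/8 = -3/4
3j²(2 2 2; 0 0 0) = Δ·Π!·Σ² = 2/35  (sign -1)
(m-triple is (0,0,0) — same symbol as above.)
combine: 4πI² = 125·2/35·2/35 = 20/49
take √, sign +1: I = 0.18022375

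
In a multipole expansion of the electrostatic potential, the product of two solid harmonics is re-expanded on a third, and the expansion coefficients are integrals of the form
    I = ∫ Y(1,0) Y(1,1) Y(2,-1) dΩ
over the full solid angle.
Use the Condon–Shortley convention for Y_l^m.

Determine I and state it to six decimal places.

-0.218510

Checks pass: Σm=0; 4 even; l₃=2∈[0,2].
(2·1+1)(2·1+1)(2·2+1) = 45
Δ: 0! 2! 2! / 5! → 1/30
sum: t=0:+1/1 = 1/1
3j²(1 1 2; 0 0 0) = Δ·Π!·Σ² = 2/15  (sign +1)
sum: t=0:+1/2 = 1/2
3j²(1 1 2; 0 1 -1) = Δ·Π!·Σ² = 1/10  (sign -1)
combine: 4πI² = 45·2/15·1/10 = 3/5
take √, sign -1: I = -0.21850969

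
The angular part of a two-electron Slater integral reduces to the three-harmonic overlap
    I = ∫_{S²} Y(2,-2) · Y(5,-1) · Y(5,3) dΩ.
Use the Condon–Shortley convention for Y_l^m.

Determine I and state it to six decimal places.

Checks pass: Σm=0; 12 even; l₃=5∈[3,7].
(2·2+1)(2·5+1)(2·5+1) = 605
Δ: 2! 2! 8! / 13! → 1/38610
sum: t=0:+1/2880 t=1:−1/576 t=2:+1/2880 = -1/960
3j²(2 5 5; 0 0 0) = Δ·Π!·Σ² = 10/429  (sign +1)
sum: t=2:+1/5760 = 1/5760
3j²(2 5 5; -2 -1 3) = Δ·Π!·Σ² = 56/2145  (sign +1)
combine: 4πI² = 605·10/429·56/2145 = 560/1521
take √, sign +1: I = 0.17116875

0.171169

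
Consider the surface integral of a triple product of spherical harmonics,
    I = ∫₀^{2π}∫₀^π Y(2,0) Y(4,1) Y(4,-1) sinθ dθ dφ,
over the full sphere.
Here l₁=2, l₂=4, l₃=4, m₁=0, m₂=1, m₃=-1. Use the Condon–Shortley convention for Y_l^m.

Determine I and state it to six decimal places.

Rules hold: Σm=0, L=10 even, 2≤4≤6.
N = 5·9·9 = 405
Δ = 2!·2!·6!/11! = 1/13860
Racah Σ t=0..2: t=0:+1/192 t=1:−1/36 t=2:+1/192 = -5/288
⇒ 3j(2 4 4; 0 0 0)² = 20/693, sgn -1
Racah Σ t=0..2: t=0:+1/480 t=1:−1/48 t=2:+1/144 = -17/1440
⇒ 3j(2 4 4; 0 1 -1)² = 289/13860, sgn +1
4πI² = N·(3j₀)²·(3jₘ)² = 1445/5929
I = -1·√(0.243717/4π) = -0.13926381

-0.139264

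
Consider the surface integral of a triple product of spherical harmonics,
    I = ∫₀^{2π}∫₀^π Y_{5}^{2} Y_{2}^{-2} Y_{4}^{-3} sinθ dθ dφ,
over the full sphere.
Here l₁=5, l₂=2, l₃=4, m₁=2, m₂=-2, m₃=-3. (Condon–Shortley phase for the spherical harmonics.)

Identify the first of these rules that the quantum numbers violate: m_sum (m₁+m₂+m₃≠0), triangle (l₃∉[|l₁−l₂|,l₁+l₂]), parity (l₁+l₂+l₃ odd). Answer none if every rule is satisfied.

m_sum

Σmᵢ = -3  ✗
l₃∈[|l₁−l₂|,l₁+l₂]=[3,7], have l₃=4
Σlᵢ = 11 ⇒ odd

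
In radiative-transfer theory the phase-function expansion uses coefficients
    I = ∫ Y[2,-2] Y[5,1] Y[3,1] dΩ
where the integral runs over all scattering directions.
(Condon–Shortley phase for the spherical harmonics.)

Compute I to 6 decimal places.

-0.092802

Rules hold: Σm=0, L=10 even, 3≤3≤7.
N = 5·11·7 = 385
Δ = 4!·0!·6!/11! = 1/2310
Racah Σ t=2..2: t=2:+1/144 = 1/144
⇒ 3j(2 5 3; 0 0 0)² = 10/231, sgn -1
Racah Σ t=4..4: t=4:+1/1152 = 1/1152
⇒ 3j(2 5 3; -2 1 1)² = 1/154, sgn +1
4πI² = N·(3j₀)²·(3jₘ)² = 25/231
I = -1·√(0.108225/4π) = -0.09280237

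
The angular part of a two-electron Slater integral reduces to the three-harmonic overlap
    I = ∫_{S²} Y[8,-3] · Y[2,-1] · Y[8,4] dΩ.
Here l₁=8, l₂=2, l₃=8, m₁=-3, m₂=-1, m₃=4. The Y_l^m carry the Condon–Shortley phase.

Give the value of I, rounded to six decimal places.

Checks pass: Σm=0; 18 even; l₃=8∈[6,10].
(2·8+1)(2·2+1)(2·8+1) = 1445
Δ: 2! 14! 2! / 19! → 1/348840
sum: t=0:+1/116121600 t=1:−1/25401600 t=2:+1/116121600 = -1/45158400
3j²(8 2 8; 0 0 0) = Δ·Π!·Σ² = 24/1615  (sign -1)
sum: t=0:+1/479001600 t=1:−1/174182400 = -1/273715200
3j²(8 2 8; -3 -1 4) = Δ·Π!·Σ² = 49/3876  (sign -1)
combine: 4πI² = 1445·24/1615·49/3876 = 98/361
take √, sign +1: I = 0.14697873

0.146979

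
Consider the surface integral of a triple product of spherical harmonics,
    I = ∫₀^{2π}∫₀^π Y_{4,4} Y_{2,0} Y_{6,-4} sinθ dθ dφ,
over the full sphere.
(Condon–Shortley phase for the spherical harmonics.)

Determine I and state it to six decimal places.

Rules hold: Σm=0, L=12 even, 2≤6≤6.
N = 9·5·13 = 585
Δ = 0!·8!·4!/13! = 1/6435
Racah Σ t=0..0: t=0:+1/2304 = 1/2304
⇒ 3j(4 2 6; 0 0 0)² = 5/143, sgn +1
Racah Σ t=0..0: t=0:+1/161280 = 1/161280
⇒ 3j(4 2 6; 4 0 -4)² = 1/143, sgn +1
4πI² = N·(3j₀)²·(3jₘ)² = 225/1573
I = +1·√(0.143039/4π) = 0.10668957

0.106690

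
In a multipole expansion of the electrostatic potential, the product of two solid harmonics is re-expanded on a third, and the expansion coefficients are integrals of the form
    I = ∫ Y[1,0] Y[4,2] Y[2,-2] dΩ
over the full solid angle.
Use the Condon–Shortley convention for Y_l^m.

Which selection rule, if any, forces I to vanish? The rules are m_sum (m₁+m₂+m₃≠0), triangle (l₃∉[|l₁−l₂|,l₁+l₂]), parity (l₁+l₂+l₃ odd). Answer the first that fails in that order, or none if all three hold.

triangle

Σmᵢ = 0  ✓
l₃∈[|l₁−l₂|,l₁+l₂]=[3,5], have l₃=2  ✗
Σlᵢ = 7 ⇒ odd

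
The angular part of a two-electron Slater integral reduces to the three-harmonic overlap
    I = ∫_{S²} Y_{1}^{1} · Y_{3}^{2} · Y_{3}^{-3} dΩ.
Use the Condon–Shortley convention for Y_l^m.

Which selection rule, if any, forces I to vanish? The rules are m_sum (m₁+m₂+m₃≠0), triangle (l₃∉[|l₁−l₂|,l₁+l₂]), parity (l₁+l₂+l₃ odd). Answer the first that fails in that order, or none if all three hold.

parity

Σmᵢ = 0  ✓
l₃∈[|l₁−l₂|,l₁+l₂]=[2,4], have l₃=3  ✓
Σlᵢ = 7 ⇒ odd  ✗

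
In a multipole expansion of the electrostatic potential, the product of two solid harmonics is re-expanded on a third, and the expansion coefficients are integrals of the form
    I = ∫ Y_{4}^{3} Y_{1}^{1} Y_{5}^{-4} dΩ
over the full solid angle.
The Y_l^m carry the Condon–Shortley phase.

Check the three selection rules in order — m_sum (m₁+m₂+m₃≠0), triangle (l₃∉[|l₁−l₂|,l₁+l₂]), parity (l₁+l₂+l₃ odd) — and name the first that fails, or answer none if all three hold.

none

m₁+m₂+m₃ = 3 + 1 − 4 = 0  ✓
triangle: |4−1|=3 ≤ l₃=5 ≤ 4+1=5  ✓
parity: l₁+l₂+l₃ = 10 is even  ✓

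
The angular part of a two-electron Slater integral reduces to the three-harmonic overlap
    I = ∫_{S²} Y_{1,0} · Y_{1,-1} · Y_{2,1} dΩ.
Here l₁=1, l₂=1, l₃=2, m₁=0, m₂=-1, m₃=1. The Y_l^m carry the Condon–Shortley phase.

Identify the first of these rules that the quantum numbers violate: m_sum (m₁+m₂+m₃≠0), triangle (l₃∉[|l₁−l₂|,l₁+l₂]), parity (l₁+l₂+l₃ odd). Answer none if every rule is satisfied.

none

m₁+m₂+m₃ = 0 − 1 + 1 = 0  ✓
triangle: |1−1|=0 ≤ l₃=2 ≤ 1+1=2  ✓
parity: l₁+l₂+l₃ = 4 is even  ✓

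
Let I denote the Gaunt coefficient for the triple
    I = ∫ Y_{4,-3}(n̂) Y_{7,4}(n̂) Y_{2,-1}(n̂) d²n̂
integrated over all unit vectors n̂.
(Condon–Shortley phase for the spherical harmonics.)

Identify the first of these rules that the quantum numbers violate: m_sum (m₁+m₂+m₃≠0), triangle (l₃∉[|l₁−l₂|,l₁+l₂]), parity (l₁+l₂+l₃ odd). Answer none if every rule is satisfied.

triangle

m₁+m₂+m₃ = -3 + 4 − 1 = 0  ✓
triangle: |4−7|=3 ≤ l₃=2 ≤ 4+7=11  ✗
parity: l₁+l₂+l₃ = 13 is odd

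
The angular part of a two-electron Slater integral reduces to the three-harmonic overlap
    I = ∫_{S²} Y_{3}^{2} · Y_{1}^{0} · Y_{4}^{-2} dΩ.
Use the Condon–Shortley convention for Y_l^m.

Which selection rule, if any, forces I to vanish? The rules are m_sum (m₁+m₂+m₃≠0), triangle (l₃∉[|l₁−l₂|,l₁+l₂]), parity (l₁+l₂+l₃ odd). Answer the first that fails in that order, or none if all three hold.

none

m₁+m₂+m₃ = 2 + 0 − 2 = 0  ✓
triangle: |3−1|=2 ≤ l₃=4 ≤ 3+1=4  ✓
parity: l₁+l₂+l₃ = 8 is even  ✓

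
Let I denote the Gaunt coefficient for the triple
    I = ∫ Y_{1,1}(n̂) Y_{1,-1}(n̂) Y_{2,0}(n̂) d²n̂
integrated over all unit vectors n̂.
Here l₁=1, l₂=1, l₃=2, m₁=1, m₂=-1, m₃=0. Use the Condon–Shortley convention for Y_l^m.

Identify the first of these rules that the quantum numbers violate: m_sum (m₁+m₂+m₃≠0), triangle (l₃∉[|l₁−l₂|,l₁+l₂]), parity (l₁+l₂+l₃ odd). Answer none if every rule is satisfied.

Σmᵢ = 0  ✓
l₃∈[|l₁−l₂|,l₁+l₂]=[0,2], have l₃=2  ✓
Σlᵢ = 4 ⇒ even  ✓

none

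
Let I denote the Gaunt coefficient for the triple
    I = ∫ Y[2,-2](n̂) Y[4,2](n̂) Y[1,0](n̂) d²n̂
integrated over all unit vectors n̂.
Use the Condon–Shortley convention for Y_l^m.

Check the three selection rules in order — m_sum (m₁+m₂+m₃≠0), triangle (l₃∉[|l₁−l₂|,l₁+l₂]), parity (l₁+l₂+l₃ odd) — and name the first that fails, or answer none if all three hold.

triangle

Σmᵢ = 0  ✓
l₃∈[|l₁−l₂|,l₁+l₂]=[2,6], have l₃=1  ✗
Σlᵢ = 7 ⇒ odd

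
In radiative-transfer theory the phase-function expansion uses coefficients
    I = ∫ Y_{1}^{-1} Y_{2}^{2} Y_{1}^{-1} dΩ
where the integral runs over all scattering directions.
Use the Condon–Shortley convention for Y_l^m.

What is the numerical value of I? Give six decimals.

0.309019

Rules hold: Σm=0, L=4 even, 1≤1≤3.
N = 3·5·3 = 45
Δ = 2!·0!·2!/5! = 1/30
Racah Σ t=1..1: t=1:−1/1 = -1/1
⇒ 3j(1 2 1; 0 0 0)² = 2/15, sgn +1
Racah Σ t=2..2: t=2:+1/4 = 1/4
⇒ 3j(1 2 1; -1 2 -1)² = 1/5, sgn +1
4πI² = N·(3j₀)²·(3jₘ)² = 6/5
I = +1·√(1.2/4π) = 0.30901936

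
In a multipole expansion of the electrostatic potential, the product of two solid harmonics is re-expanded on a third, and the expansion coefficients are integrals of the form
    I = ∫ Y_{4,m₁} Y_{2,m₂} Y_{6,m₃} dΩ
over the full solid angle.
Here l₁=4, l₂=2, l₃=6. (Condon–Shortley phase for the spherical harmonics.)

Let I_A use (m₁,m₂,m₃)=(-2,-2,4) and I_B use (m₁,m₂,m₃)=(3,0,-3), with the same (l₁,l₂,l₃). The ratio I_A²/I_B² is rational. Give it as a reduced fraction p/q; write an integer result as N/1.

35/18

l's match ⇒ only the (l;m) 3-j factors differ between A and B.
A: triangle coeff Δ(4,2,6) = 1/6435; Σ_t [0,0]: t=0:+1/34560 = 1/34560; (3j)²=14/429 [(4 2 6; -2 -2 4)], sign=+1
B: triangle coeff Δ(4,2,6) = 1/6435; Σ_t [0,0]: t=0:+1/20160 = 1/20160; (3j)²=12/715 [(4 2 6; 3 0 -3)], sign=-1
I_A²/I_B² = (14/429)/(12/715) = 35/18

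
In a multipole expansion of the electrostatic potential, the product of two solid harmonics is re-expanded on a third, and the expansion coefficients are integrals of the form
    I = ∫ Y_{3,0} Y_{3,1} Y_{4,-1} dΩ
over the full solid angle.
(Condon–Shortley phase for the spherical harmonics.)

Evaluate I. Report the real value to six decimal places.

m-sum 0 ✓  L=10 even ✓  0≤4≤6 ✓
Π(2lᵢ+1) = 7×7×9 = 441
triangle coeff Δ(3,3,4) = 1/34650
Σ_t [0,2]: t=0:+1/72 t=1:−1/16 t=2:+1/72 = -5/144
(3j)²=2/77 [(3 3 4; 0 0 0)], sign=-1
Σ_t [0,2]: t=0:+1/288 t=1:−1/24 t=2:+1/48 = -5/288
(3j)²=5/462 [(3 3 4; 0 1 -1)], sign=+1
⇒ 4πI² = 15/121
I = (-1)√(15/121/(4π)) = -0.09932258

-0.099323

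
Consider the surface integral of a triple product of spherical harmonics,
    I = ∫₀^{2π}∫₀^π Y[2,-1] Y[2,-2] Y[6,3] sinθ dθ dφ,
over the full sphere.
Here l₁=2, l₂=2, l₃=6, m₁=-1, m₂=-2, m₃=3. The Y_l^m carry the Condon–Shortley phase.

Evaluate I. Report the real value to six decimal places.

0.000000

|2−2|≤6≤2+2 violated ⇒ I = 0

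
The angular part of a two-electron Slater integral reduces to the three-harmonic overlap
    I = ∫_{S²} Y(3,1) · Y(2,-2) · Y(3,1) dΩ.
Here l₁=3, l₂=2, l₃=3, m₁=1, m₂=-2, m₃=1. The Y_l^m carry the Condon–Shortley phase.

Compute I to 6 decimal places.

0.206013

m-sum 0 ✓  L=8 even ✓  1≤3≤5 ✓
Π(2lᵢ+1) = 7×5×7 = 245
triangle coeff Δ(3,2,3) = 1/3780
Σ_t [0,2]: t=0:+1/24 t=1:−1/4 t=2:+1/24 = -1/6
(3j)²=4/105 [(3 2 3; 0 0 0)], sign=+1
Σ_t [0,0]: t=0:+1/16 = 1/16
(3j)²=2/35 [(3 2 3; 1 -2 1)], sign=+1
⇒ 4πI² = 8/15
I = (+1)√(8/15/(4π)) = 0.20601291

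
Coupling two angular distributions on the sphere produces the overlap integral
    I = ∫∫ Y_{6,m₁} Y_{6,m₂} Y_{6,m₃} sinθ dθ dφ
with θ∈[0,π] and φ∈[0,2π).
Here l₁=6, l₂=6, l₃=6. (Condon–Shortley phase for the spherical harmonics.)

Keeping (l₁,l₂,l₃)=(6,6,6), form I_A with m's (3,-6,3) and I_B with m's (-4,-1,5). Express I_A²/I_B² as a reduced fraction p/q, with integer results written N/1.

16/9

Shared (l₁,l₂,l₃)=(6,6,6): N and (l;000)² cancel in I_A²/I_B².
A: Δ = 6!·6!·6!/19! = 1/325909584; Racah Σ t=0..0: t=0:+1/18662400 = 1/18662400; ⇒ 3j(6 6 6; 3 -6 3)² = 84/4199, sgn -1
B: Δ = 6!·6!·6!/19! = 1/325909584; Racah Σ t=4..5: t=4:+1/4147200 t=5:−1/10368000 = 1/6912000; ⇒ 3j(6 6 6; -4 -1 5)² = 189/16796, sgn -1
I_A²/I_B² = (84/4199)/(189/16796) = 16/9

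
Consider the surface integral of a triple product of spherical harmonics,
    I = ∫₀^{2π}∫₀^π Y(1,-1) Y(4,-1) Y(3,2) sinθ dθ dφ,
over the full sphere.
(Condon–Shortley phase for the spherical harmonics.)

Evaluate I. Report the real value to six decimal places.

Checks pass: Σm=0; 8 even; l₃=3∈[3,5].
(2·1+1)(2·4+1)(2·3+1) = 189
Δ: 2! 0! 6! / 9! → 1/252
sum: t=1:−1/36 = -1/36
3j²(1 4 3; 0 0 0) = Δ·Π!·Σ² = 4/63  (sign +1)
sum: t=2:+1/240 = 1/240
3j²(1 4 3; -1 -1 2) = Δ·Π!·Σ² = 1/84  (sign -1)
combine: 4πI² = 189·4/63·1/84 = 1/7
take √, sign -1: I = -0.10662181

-0.106622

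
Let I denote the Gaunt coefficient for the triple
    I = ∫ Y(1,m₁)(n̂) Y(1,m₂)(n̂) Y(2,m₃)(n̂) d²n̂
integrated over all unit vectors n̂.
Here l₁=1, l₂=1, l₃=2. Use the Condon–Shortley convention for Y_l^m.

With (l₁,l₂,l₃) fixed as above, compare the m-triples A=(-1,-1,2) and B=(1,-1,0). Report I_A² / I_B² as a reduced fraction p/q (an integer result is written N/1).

l's match ⇒ only the (l;m) 3-j factors differ between A and B.
A: triangle coeff Δ(1,1,2) = 1/30; Σ_t [0,0]: t=0:+1/4 = 1/4; (3j)²=1/5 [(1 1 2; -1 -1 2)], sign=+1
B: triangle coeff Δ(1,1,2) = 1/30; Σ_t [0,0]: t=0:+1/4 = 1/4; (3j)²=1/30 [(1 1 2; 1 -1 0)], sign=+1
I_A²/I_B² = (1/5)/(1/30) = 6/1

6/1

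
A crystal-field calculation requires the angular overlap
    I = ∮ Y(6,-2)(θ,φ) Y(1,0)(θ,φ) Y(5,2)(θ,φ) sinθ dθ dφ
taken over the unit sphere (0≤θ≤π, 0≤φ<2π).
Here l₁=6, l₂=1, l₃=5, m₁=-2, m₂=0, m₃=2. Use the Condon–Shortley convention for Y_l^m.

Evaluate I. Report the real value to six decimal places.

Rules hold: Σm=0, L=12 even, 5≤5≤7.
N = 13·3·11 = 429
Δ = 2!·10!·0!/13! = 1/858
Racah Σ t=1..1: t=1:−1/14400 = -1/14400
⇒ 3j(6 1 5; 0 0 0)² = 6/143, sgn +1
Racah Σ t=1..1: t=1:−1/30240 = -1/30240
⇒ 3j(6 1 5; -2 0 2)² = 16/429, sgn +1
4πI² = N·(3j₀)²·(3jₘ)² = 96/143
I = +1·√(0.671329/4π) = 0.23113338

0.231133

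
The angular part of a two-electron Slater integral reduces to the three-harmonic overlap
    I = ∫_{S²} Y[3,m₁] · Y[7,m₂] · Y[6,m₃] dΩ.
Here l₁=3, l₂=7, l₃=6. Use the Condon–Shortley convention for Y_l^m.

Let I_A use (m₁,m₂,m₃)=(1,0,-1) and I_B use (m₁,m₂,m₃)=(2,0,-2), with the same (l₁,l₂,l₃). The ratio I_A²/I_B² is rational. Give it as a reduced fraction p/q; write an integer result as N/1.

1/625

Same 3,7,6: normalisation and zero-m 3j drop out of the ratio.
A: Δ: 4! 2! 10! / 17! → 1/2042040; sum: t=0:+1/1451520 t=1:−1/103680 t=2:+1/115200 = -1/3628800; 3j²(3 7 6; 1 0 -1) = Δ·Π!·Σ² = 1/36465  (sign +1)
B: Δ: 4! 2! 10! / 17! → 1/2042040; sum: t=0:+1/725760 t=1:−1/207360 = -1/290304; 3j²(3 7 6; 2 0 -2) = Δ·Π!·Σ² = 125/7293  (sign -1)
I_A²/I_B² = (1/36465)/(125/7293) = 1/625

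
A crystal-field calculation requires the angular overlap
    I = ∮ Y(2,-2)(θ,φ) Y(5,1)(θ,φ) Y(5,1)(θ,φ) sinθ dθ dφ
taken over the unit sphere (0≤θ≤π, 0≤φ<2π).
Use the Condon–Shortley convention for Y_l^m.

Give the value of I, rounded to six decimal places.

0.198089

Checks pass: Σm=0; 12 even; l₃=5∈[3,7].
(2·2+1)(2·5+1)(2·5+1) = 605
Δ: 2! 2! 8! / 13! → 1/38610
sum: t=0:+1/2880 t=1:−1/576 t=2:+1/2880 = -1/960
3j²(2 5 5; 0 0 0) = Δ·Π!·Σ² = 10/429  (sign +1)
sum: t=2:+1/2304 = 1/2304
3j²(2 5 5; -2 1 1) = Δ·Π!·Σ² = 5/143  (sign +1)
combine: 4πI² = 605·10/429·5/143 = 250/507
take √, sign +1: I = 0.19808933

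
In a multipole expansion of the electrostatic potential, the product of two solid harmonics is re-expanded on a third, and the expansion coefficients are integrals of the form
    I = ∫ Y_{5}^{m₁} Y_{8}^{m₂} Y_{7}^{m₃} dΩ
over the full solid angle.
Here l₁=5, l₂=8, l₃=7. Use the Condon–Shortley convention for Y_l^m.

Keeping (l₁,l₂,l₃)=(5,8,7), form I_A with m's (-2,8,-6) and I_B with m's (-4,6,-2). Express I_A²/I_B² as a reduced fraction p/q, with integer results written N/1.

143/90

Shared (l₁,l₂,l₃)=(5,8,7): N and (l;000)² cancel in I_A²/I_B².
A: Δ = 6!·4!·10!/21! = 1/814773960; Racah Σ t=6..6: t=6:+1/15676416000 = 1/15676416000; ⇒ 3j(5 8 7; -2 8 -6)² = 286/14535, sgn -1
B: Δ = 6!·4!·10!/21! = 1/814773960; Racah Σ t=5..6: t=5:−1/1045094400 t=6:+1/348364800 = 1/522547200; ⇒ 3j(5 8 7; -4 6 -2)² = 4/323, sgn -1
I_A²/I_B² = (286/14535)/(4/323) = 143/90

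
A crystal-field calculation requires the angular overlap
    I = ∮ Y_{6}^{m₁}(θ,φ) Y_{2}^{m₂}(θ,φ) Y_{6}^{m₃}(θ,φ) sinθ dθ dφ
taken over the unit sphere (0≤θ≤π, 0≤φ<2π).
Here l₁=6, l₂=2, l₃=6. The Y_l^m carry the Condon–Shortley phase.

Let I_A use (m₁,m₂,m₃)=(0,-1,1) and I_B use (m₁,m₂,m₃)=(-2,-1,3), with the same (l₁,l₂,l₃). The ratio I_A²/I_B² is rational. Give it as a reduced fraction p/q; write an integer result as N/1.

7/150

Same 6,2,6: normalisation and zero-m 3j drop out of the ratio.
A: Δ: 2! 10! 2! / 15! → 1/90090; sum: t=0:+1/34560 t=1:−1/28800 = -1/172800; 3j²(6 2 6; 0 -1 1) = Δ·Π!·Σ² = 1/1430  (sign +1)
B: Δ: 2! 10! 2! / 15! → 1/90090; sum: t=0:+1/161280 t=1:−1/60480 = -1/96768; 3j²(6 2 6; -2 -1 3) = Δ·Π!·Σ² = 15/1001  (sign +1)
I_A²/I_B² = (1/1430)/(15/1001) = 7/150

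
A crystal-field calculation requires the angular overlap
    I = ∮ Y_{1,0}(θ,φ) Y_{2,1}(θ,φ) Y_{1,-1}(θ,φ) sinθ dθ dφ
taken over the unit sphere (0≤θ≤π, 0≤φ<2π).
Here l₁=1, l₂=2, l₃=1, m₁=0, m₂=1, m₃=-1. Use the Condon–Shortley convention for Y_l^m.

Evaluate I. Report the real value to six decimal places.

-0.218510

Checks pass: Σm=0; 4 even; l₃=1∈[1,3].
(2·1+1)(2·2+1)(2·1+1) = 45
Δ: 2! 0! 2! / 5! → 1/30
sum: t=1:−1/1 = -1/1
3j²(1 2 1; 0 0 0) = Δ·Π!·Σ² = 2/15  (sign +1)
sum: t=1:−1/2 = -1/2
3j²(1 2 1; 0 1 -1) = Δ·Π!·Σ² = 1/10  (sign -1)
combine: 4πI² = 45·2/15·1/10 = 3/5
take √, sign -1: I = -0.21850969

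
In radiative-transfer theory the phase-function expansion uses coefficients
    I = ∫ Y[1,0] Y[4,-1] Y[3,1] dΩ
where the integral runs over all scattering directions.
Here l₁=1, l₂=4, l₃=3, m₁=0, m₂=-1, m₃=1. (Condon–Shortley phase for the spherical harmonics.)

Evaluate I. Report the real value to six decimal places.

Rules hold: Σm=0, L=8 even, 3≤3≤5.
N = 3·9·7 = 189
Δ = 2!·0!·6!/9! = 1/252
Racah Σ t=1..1: t=1:−1/36 = -1/36
⇒ 3j(1 4 3; 0 0 0)² = 4/63, sgn +1
Racah Σ t=1..1: t=1:−1/48 = -1/48
⇒ 3j(1 4 3; 0 -1 1)² = 5/84, sgn -1
4πI² = N·(3j₀)²·(3jₘ)² = 5/7
I = -1·√(0.714286/4π) = -0.23841361

-0.238414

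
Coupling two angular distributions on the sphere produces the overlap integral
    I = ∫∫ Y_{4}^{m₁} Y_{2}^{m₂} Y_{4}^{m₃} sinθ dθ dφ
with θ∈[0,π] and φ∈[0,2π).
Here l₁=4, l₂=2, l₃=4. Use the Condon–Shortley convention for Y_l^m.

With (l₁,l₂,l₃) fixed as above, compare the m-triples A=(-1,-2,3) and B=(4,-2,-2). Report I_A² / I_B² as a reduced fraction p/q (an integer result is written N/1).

9/4

Shared (l₁,l₂,l₃)=(4,2,4): N and (l;000)² cancel in I_A²/I_B².
A: Δ = 2!·6!·2!/11! = 1/13860; Racah Σ t=0..0: t=0:+1/480 = 1/480; ⇒ 3j(4 2 4; -1 -2 3)² = 3/110, sgn -1
B: Δ = 2!·6!·2!/11! = 1/13860; Racah Σ t=0..0: t=0:+1/2880 = 1/2880; ⇒ 3j(4 2 4; 4 -2 -2)² = 2/165, sgn +1
I_A²/I_B² = (3/110)/(2/165) = 9/4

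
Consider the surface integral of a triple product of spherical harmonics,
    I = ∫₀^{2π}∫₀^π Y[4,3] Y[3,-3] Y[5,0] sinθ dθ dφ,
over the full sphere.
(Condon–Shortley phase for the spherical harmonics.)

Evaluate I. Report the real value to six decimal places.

-0.098140

m-sum 0 ✓  L=12 even ✓  1≤5≤7 ✓
Π(2lᵢ+1) = 9×7×11 = 693
triangle coeff Δ(4,3,5) = 1/180180
Σ_t [0,2]: t=0:+1/576 t=1:−1/144 t=2:+1/576 = -1/288
(3j)²=20/1001 [(4 3 5; 0 0 0)], sign=+1
Σ_t [0,0]: t=0:+1/5760 = 1/5760
(3j)²=5/572 [(4 3 5; 3 -3 0)], sign=-1
⇒ 4πI² = 225/1859
I = (-1)√(225/1859/(4π)) = -0.09814013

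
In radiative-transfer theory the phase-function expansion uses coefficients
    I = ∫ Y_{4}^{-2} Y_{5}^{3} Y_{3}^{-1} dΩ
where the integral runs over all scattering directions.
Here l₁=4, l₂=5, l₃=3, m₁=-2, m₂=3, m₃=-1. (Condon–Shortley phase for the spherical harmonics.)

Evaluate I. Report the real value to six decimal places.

Checks pass: Σm=0; 12 even; l₃=3∈[1,9].
(2·4+1)(2·5+1)(2·3+1) = 693
Δ: 6! 2! 4! / 13! → 1/180180
sum: t=2:+1/576 t=3:−1/144 t=4:+1/576 = -1/288
3j²(4 5 3; 0 0 0) = Δ·Π!·Σ² = 20/1001  (sign +1)
sum: t=4:+1/2304 t=5:−1/720 t=6:+1/5760 = -1/1280
3j²(4 5 3; -2 3 -1) = Δ·Π!·Σ² = 27/1430  (sign -1)
combine: 4πI² = 693·20/1001·27/1430 = 486/1859
take √, sign -1: I = -0.14423595

-0.144236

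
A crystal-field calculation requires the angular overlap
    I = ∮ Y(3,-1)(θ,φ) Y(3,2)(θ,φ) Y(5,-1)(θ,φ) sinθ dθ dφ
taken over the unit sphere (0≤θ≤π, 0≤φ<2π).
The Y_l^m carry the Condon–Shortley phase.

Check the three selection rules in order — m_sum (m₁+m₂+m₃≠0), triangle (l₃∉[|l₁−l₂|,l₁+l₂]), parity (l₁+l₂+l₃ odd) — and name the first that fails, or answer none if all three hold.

parity

azimuthal sum: -1 + 2 − 1 = 0  ✓
0 ≤ 5 ≤ 6 (triangle on l)  ✓
L = 3 + 3 + 5 = 11 (odd)  ✗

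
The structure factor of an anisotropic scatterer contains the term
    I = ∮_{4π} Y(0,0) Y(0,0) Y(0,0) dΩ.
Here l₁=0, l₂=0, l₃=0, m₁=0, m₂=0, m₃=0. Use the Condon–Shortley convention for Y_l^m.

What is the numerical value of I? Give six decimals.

0.282095

Rules hold: Σm=0, L=0 even, 0≤0≤0.
N = 1·1·1 = 1
Δ = 0!·0!·0!/1! = 1/1
Racah Σ t=0..0: t=0:+1/1 = 1/1
⇒ 3j(0 0 0; 0 0 0)² = 1/1, sgn +1
(m-triple is (0,0,0) — same symbol as above.)
4πI² = N·(3j₀)²·(3jₘ)² = 1/1
I = +1·√(1/4π) = 0.28209479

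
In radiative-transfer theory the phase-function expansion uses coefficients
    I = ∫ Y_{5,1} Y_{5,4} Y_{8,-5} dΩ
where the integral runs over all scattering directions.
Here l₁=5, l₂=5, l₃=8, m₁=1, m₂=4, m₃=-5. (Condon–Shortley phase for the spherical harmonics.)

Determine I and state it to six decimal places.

m-sum 0 ✓  L=18 even ✓  0≤8≤10 ✓
Π(2lᵢ+1) = 11×11×17 = 2057
triangle coeff Δ(5,5,8) = 1/37413090
Σ_t [0,2]: t=0:+1/1036800 t=1:−1/331776 t=2:+1/1036800 = -1/921600
(3j)²=490/46189 [(5 5 8; 0 0 0)], sign=-1
Σ_t [1,2]: t=1:−1/29030400 t=2:+1/14515200 = 1/29030400
(3j)²=12/1615 [(5 5 8; 1 4 -5)], sign=-1
⇒ 4πI² = 12936/79781
I = (+1)√(12936/79781/(4π)) = 0.11359137

0.113591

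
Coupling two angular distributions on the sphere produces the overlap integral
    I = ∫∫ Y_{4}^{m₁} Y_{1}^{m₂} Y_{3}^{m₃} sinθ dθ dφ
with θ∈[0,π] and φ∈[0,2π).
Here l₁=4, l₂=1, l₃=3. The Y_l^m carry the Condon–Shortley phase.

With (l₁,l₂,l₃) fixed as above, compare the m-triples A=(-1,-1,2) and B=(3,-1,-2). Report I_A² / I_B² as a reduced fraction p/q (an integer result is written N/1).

l's match ⇒ only the (l;m) 3-j factors differ between A and B.
A: triangle coeff Δ(4,1,3) = 1/252; Σ_t [0,0]: t=0:+1/240 = 1/240; (3j)²=1/84 [(4 1 3; -1 -1 2)], sign=-1
B: triangle coeff Δ(4,1,3) = 1/252; Σ_t [0,0]: t=0:+1/240 = 1/240; (3j)²=1/12 [(4 1 3; 3 -1 -2)], sign=-1
I_A²/I_B² = (1/84)/(1/12) = 1/7

1/7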